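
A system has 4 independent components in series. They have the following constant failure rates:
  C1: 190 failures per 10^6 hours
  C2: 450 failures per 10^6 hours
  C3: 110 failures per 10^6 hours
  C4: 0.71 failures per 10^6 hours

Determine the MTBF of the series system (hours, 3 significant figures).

Series of exponential components: λ_sys = Σ λ_i
λ_sys = 0.00019 + 0.00045 + 0.00011 + 0.00000071 = 7.5071e-04 /h
MTBF = 1 / λ_sys = 1330 h

1330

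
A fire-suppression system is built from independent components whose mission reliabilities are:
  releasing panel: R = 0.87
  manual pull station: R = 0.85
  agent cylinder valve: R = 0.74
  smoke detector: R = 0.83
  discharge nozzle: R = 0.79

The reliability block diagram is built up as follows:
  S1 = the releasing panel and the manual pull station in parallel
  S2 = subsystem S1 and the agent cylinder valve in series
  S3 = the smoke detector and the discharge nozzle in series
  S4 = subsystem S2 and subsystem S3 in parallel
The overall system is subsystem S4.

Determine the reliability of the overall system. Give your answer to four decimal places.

0.9055

Parallel (releasing panel and manual pull station): 1 − (1 − 0.870000)(1 − 0.850000) = 0.980500
Series ([0.980500] and agent cylinder valve): 0.980500 × 0.740000 = 0.725570
Series (smoke detector and discharge nozzle): 0.830000 × 0.790000 = 0.655700
Parallel ([0.725570] and [0.655700]): 1 − (1 − 0.725570)(1 − 0.655700) = 0.9055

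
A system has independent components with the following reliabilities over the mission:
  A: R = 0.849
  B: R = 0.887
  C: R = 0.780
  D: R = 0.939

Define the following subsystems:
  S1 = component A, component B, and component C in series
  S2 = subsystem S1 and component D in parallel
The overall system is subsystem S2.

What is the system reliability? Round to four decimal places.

0.9748

Series (A, B, and C): 0.849000 × 0.887000 × 0.780000 = 0.587389
Parallel ([0.587389] and D): 1 − (1 − 0.587389)(1 − 0.939000) = 0.9748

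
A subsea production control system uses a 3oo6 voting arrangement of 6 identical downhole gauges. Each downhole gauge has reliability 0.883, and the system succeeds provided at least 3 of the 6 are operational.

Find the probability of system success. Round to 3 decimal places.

0.998

R = Σ_{i=3}^{6} C(6,i) p^i (1−p)^{6−i} with p = 0.883
C(6,3)·0.883^3·0.117^3 = 0.02205
C(6,4)·0.883^4·0.117^2 = 0.12483
C(6,5)·0.883^5·0.117^1 = 0.37683
C(6,6)·0.883^6·0.117^0 = 0.47398
Sum = 0.998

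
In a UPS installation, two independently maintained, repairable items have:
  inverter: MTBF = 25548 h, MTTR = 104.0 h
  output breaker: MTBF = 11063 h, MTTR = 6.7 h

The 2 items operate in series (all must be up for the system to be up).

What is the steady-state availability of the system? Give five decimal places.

0.99534

A(inverter) = MTBF/(MTBF+MTTR) = 25548/(25548+104.0) = 0.995946
A(output breaker) = MTBF/(MTBF+MTTR) = 11063/(11063+6.7) = 0.999395
Series availability: 0.995946 × 0.999395 = 0.99534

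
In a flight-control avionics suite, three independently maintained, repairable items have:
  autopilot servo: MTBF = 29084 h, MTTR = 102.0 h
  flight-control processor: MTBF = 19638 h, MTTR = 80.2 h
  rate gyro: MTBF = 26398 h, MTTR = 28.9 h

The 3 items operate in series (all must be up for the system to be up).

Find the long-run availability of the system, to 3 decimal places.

0.991

A(autopilot servo) = MTBF/(MTBF+MTTR) = 29084/(29084+102.0) = 0.996505
A(flight-control processor) = MTBF/(MTBF+MTTR) = 19638/(19638+80.2) = 0.995933
A(rate gyro) = MTBF/(MTBF+MTTR) = 26398/(26398+28.9) = 0.998906
Series availability: 0.996505 × 0.995933 × 0.998906 = 0.991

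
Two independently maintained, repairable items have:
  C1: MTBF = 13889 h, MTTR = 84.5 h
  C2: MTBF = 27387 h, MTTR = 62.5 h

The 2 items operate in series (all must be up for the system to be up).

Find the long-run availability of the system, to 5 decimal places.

0.99169

A(C1) = MTBF/(MTBF+MTTR) = 13889/(13889+84.5) = 0.993953
A(C2) = MTBF/(MTBF+MTTR) = 27387/(27387+62.5) = 0.997723
Series availability: 0.993953 × 0.997723 = 0.99169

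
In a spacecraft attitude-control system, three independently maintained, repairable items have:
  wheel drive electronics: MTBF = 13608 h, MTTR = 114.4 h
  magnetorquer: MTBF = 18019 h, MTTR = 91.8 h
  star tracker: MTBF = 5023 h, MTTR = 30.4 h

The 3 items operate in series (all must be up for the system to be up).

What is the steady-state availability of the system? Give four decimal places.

A(wheel drive electronics) = MTBF/(MTBF+MTTR) = 13608/(13608+114.4) = 0.991663
A(magnetorquer) = MTBF/(MTBF+MTTR) = 18019/(18019+91.8) = 0.994931
A(star tracker) = MTBF/(MTBF+MTTR) = 5023/(5023+30.4) = 0.993984
Series availability: 0.991663 × 0.994931 × 0.993984 = 0.9807

0.9807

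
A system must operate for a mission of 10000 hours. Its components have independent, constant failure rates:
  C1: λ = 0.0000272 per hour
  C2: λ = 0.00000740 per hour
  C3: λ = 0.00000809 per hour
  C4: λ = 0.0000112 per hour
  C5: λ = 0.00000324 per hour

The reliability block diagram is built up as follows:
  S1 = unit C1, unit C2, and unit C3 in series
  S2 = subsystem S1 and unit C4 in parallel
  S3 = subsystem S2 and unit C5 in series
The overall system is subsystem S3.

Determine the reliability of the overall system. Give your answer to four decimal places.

0.9325

R(C1) = exp(−0.0000272 × 10000) = 0.761854
R(C2) = exp(−0.00000740 × 10000) = 0.928672
R(C3) = exp(−0.00000809 × 10000) = 0.922286
R(C4) = exp(−0.0000112 × 10000) = 0.894044
R(C5) = exp(−0.00000324 × 10000) = 0.968119
Series (C1, C2, and C3): 0.761854 × 0.928672 × 0.922286 = 0.652529
Parallel ([0.652529] and C4): 1 − (1 − 0.652529)(1 − 0.894044) = 0.963183
Series ([0.963183] and C5): 0.963183 × 0.968119 = 0.9325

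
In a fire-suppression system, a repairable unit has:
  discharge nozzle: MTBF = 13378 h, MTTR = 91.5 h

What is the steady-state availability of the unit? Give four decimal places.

0.9932

A(discharge nozzle) = MTBF/(MTBF+MTTR) = 13378/(13378+91.5) = 0.9932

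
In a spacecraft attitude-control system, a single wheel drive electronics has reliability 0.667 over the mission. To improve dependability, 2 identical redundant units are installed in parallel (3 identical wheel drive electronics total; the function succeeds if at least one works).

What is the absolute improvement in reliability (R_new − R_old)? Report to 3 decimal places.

R_before = 0.667
R_after = 1 − (1 − 0.667)^3 = 0.963
ΔR = 0.963 − 0.667 = 0.296

0.296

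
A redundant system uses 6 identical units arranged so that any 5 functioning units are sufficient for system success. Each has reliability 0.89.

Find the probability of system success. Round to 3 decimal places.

0.866

R = Σ_{i=5}^{6} C(6,i) p^i (1−p)^{6−i} with p = 0.89
C(6,5)·0.89^5·0.11^1 = 0.36855
C(6,6)·0.89^6·0.11^0 = 0.49698
Sum = 0.866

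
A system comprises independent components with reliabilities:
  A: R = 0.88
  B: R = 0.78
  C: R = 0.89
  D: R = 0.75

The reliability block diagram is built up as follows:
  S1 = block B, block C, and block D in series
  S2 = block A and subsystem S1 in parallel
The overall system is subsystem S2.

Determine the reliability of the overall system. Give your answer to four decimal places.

0.9425

Series (B, C, and D): 0.780000 × 0.890000 × 0.750000 = 0.520650
Parallel (A and [0.520650]): 1 − (1 − 0.880000)(1 − 0.520650) = 0.9425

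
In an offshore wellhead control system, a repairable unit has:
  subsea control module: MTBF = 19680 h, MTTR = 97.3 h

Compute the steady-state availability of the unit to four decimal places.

A(subsea control module) = MTBF/(MTBF+MTTR) = 19680/(19680+97.3) = 0.9951

0.9951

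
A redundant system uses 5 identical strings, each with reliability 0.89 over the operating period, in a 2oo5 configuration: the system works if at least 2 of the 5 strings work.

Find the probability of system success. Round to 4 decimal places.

R = Σ_{i=2}^{5} C(5,i) p^i (1−p)^{5−i} with p = 0.89
C(5,2)·0.89^2·0.11^3 = 0.010543
C(5,3)·0.89^3·0.11^2 = 0.085301
C(5,4)·0.89^4·0.11^1 = 0.345082
C(5,5)·0.89^5·0.11^0 = 0.558406
Sum = 0.9993

0.9993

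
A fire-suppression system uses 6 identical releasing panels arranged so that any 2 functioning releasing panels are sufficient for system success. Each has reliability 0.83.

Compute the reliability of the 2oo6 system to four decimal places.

R = Σ_{i=2}^{6} C(6,i) p^i (1−p)^{6−i} with p = 0.83
C(6,2)·0.83^2·0.17^4 = 0.008631
C(6,3)·0.83^3·0.17^3 = 0.056184
C(6,4)·0.83^4·0.17^2 = 0.205732
C(6,5)·0.83^5·0.17^1 = 0.401782
C(6,6)·0.83^6·0.17^0 = 0.326940
Sum = 0.9993

0.9993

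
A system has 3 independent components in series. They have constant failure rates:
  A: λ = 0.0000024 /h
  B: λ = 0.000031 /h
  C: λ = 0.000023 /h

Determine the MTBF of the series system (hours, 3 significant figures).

17700

Series of exponential components: λ_sys = Σ λ_i
λ_sys = 0.0000024 + 0.000031 + 0.000023 = 5.6400e-05 /h
MTBF = 1 / λ_sys = 17700 h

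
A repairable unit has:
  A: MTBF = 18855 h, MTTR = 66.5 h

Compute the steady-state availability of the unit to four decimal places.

A(A) = MTBF/(MTBF+MTTR) = 18855/(18855+66.5) = 0.9965

0.9965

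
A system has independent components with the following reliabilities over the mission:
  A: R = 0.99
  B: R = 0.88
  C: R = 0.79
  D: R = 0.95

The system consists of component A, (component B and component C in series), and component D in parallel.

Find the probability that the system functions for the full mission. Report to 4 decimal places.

Series (B and C): 0.880000 × 0.790000 = 0.695200
Parallel (A, [0.695200], and D): 1 − (1 − 0.990000)(1 − 0.695200)(1 − 0.950000) = 0.9998

0.9998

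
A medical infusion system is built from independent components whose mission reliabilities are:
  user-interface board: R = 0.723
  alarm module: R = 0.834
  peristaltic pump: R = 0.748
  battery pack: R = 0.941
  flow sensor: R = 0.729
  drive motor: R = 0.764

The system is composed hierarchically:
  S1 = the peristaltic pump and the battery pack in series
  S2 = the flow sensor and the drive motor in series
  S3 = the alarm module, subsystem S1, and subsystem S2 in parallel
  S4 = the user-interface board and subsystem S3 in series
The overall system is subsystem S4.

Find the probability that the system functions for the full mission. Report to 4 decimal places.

0.7073

Series (peristaltic pump and battery pack): 0.748000 × 0.941000 = 0.703868
Series (flow sensor and drive motor): 0.729000 × 0.764000 = 0.556956
Parallel (alarm module, [0.703868], and [0.556956]): 1 − (1 − 0.834000)(1 − 0.703868)(1 − 0.556956) = 0.978221
Series (user-interface board and [0.978221]): 0.723000 × 0.978221 = 0.7073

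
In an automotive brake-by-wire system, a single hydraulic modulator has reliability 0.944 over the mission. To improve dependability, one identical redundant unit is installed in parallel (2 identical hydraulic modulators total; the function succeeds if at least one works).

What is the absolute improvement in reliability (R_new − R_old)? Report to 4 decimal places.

0.0529

R_before = 0.944
R_after = 1 − (1 − 0.944)^2 = 0.9969
ΔR = 0.9969 − 0.944 = 0.0529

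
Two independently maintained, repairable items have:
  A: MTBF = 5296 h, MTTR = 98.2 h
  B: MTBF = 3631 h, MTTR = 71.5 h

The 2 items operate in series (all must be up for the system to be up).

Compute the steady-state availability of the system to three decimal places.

0.963

A(A) = MTBF/(MTBF+MTTR) = 5296/(5296+98.2) = 0.981795
A(B) = MTBF/(MTBF+MTTR) = 3631/(3631+71.5) = 0.980689
Series availability: 0.981795 × 0.980689 = 0.963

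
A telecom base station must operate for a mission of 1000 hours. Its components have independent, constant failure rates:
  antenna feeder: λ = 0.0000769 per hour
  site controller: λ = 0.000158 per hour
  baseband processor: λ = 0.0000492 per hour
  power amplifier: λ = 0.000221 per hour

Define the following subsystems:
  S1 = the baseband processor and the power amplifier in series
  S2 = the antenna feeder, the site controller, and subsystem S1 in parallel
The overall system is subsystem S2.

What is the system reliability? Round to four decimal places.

0.9974

R(antenna feeder) = exp(−0.0000769 × 1000) = 0.925982
R(site controller) = exp(−0.000158 × 1000) = 0.853850
R(baseband processor) = exp(−0.0000492 × 1000) = 0.951991
R(power amplifier) = exp(−0.000221 × 1000) = 0.801717
Series (baseband processor and power amplifier): 0.951991 × 0.801717 = 0.763227
Parallel (antenna feeder, site controller, and [0.763227]): 1 − (1 − 0.925982)(1 − 0.853850)(1 − 0.763227) = 0.9974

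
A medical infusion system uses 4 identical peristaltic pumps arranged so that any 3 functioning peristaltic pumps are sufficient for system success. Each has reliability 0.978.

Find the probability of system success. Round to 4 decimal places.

0.9972

R = Σ_{i=3}^{4} C(4,i) p^i (1−p)^{4−i} with p = 0.978
C(4,3)·0.978^3·0.022^1 = 0.082319
C(4,4)·0.978^4·0.022^0 = 0.914862
Sum = 0.9972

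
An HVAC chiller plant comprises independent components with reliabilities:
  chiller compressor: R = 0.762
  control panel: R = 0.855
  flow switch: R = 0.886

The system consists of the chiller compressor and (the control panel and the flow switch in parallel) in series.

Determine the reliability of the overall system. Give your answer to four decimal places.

0.7494

Parallel (control panel and flow switch): 1 − (1 − 0.855000)(1 − 0.886000) = 0.983470
Series (chiller compressor and [0.983470]): 0.762000 × 0.983470 = 0.7494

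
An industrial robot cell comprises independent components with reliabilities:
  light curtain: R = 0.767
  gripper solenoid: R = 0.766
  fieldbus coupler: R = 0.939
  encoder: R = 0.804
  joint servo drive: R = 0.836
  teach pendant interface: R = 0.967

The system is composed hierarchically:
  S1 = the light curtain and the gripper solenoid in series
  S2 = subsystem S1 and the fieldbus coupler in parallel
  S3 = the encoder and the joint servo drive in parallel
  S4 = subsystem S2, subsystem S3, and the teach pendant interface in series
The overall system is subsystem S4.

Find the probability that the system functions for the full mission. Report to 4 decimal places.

Series (light curtain and gripper solenoid): 0.767000 × 0.766000 = 0.587522
Parallel ([0.587522] and fieldbus coupler): 1 − (1 − 0.587522)(1 − 0.939000) = 0.974839
Parallel (encoder and joint servo drive): 1 − (1 − 0.804000)(1 − 0.836000) = 0.967856
Series ([0.974839], [0.967856], and teach pendant interface): 0.974839 × 0.967856 × 0.967000 = 0.9124

0.9124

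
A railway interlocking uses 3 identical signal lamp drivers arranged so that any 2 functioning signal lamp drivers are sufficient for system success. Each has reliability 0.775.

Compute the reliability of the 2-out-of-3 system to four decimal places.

R = Σ_{i=2}^{3} C(3,i) p^i (1−p)^{3−i} with p = 0.775
C(3,2)·0.775^2·0.225^1 = 0.405422
C(3,3)·0.775^3·0.225^0 = 0.465484
Sum = 0.8709

0.8709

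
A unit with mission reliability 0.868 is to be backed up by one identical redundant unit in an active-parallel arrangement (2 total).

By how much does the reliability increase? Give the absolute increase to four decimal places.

R_before = 0.868
R_after = 1 − (1 − 0.868)^2 = 0.9826
ΔR = 0.9826 − 0.868 = 0.1146

0.1146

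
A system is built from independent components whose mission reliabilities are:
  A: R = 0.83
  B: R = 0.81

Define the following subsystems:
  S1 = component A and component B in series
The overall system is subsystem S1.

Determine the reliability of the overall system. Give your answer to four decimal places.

Series (A and B): 0.830000 × 0.810000 = 0.6723

0.6723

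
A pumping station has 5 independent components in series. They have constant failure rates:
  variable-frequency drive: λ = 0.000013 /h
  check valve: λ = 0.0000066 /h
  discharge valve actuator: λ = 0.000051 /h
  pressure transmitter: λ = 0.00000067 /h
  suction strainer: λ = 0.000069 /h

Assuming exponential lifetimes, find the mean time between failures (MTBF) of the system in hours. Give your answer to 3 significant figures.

Series of exponential components: λ_sys = Σ λ_i
λ_sys = 0.000013 + 0.0000066 + 0.000051 + 0.00000067 + 0.000069 = 1.4027e-04 /h
MTBF = 1 / λ_sys = 7130 h

7130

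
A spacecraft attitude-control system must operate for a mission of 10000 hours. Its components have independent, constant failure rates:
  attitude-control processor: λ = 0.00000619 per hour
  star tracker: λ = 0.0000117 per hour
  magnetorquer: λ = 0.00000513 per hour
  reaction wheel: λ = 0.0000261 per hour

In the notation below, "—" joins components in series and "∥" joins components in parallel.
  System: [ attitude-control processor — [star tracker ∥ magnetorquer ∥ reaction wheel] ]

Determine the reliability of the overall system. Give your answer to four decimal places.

R(attitude-control processor) = exp(−0.00000619 × 10000) = 0.939977
R(star tracker) = exp(−0.0000117 × 10000) = 0.889585
R(magnetorquer) = exp(−0.00000513 × 10000) = 0.949994
R(reaction wheel) = exp(−0.0000261 × 10000) = 0.770281
Parallel (star tracker, magnetorquer, and reaction wheel): 1 − (1 − 0.889585)(1 − 0.949994)(1 − 0.770281) = 0.998732
Series (attitude-control processor and [0.998732]): 0.939977 × 0.998732 = 0.9388

0.9388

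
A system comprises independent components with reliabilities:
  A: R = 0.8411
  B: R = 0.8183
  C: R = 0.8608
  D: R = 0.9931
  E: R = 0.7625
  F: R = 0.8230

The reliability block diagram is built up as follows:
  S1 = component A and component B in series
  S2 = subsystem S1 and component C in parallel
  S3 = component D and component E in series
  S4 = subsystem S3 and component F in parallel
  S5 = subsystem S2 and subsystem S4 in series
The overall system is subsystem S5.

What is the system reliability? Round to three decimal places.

0.916

Series (A and B): 0.84110 × 0.81830 = 0.68827
Parallel ([0.68827] and C): 1 − (1 − 0.68827)(1 − 0.86080) = 0.95661
Series (D and E): 0.99310 × 0.76250 = 0.75724
Parallel ([0.75724] and F): 1 − (1 − 0.75724)(1 − 0.82300) = 0.95703
Series ([0.95661] and [0.95703]): 0.95661 × 0.95703 = 0.916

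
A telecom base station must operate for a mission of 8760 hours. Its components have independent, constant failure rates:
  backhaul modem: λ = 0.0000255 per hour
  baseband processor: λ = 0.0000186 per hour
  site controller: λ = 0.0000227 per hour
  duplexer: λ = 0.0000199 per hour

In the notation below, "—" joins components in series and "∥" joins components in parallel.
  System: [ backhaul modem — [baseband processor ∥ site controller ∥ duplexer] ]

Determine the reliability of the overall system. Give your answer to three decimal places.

R(backhaul modem) = exp(−0.0000255 × 8760) = 0.79981
R(baseband processor) = exp(−0.0000186 × 8760) = 0.84965
R(site controller) = exp(−0.0000227 × 8760) = 0.81967
R(duplexer) = exp(−0.0000199 × 8760) = 0.84002
Parallel (baseband processor, site controller, and duplexer): 1 − (1 − 0.84965)(1 − 0.81967)(1 − 0.84002) = 0.99566
Series (backhaul modem and [0.99566]): 0.79981 × 0.99566 = 0.796

0.796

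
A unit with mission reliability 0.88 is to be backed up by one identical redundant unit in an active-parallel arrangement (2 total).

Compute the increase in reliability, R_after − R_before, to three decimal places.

0.106

R_before = 0.88
R_after = 1 − (1 − 0.88)^2 = 0.986
ΔR = 0.986 − 0.88 = 0.106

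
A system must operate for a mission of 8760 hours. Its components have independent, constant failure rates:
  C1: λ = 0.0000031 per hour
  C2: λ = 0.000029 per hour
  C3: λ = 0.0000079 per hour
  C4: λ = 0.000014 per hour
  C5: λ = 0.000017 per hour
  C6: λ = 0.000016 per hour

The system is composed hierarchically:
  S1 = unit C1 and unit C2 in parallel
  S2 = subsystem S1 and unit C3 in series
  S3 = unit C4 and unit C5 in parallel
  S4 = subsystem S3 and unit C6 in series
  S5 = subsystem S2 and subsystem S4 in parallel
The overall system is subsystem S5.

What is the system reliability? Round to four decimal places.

R(C1) = exp(−0.0000031 × 8760) = 0.973209
R(C2) = exp(−0.000029 × 8760) = 0.775661
R(C3) = exp(−0.0000079 × 8760) = 0.933136
R(C4) = exp(−0.000014 × 8760) = 0.884582
R(C5) = exp(−0.000017 × 8760) = 0.861638
R(C6) = exp(−0.000016 × 8760) = 0.869219
Parallel (C1 and C2): 1 − (1 − 0.973209)(1 − 0.775661) = 0.993990
Series ([0.993990] and C3): 0.993990 × 0.933136 = 0.927528
Parallel (C4 and C5): 1 − (1 − 0.884582)(1 − 0.861638) = 0.984031
Series ([0.984031] and C6): 0.984031 × 0.869219 = 0.855338
Parallel ([0.927528] and [0.855338]): 1 − (1 − 0.927528)(1 − 0.855338) = 0.9895

0.9895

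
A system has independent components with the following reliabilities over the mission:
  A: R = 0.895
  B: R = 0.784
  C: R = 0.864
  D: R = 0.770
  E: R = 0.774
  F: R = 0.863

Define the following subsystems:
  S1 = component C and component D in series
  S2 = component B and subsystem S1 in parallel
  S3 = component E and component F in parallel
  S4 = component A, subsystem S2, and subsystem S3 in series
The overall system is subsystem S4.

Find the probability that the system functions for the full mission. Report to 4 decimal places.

0.8046

Series (C and D): 0.864000 × 0.770000 = 0.665280
Parallel (B and [0.665280]): 1 − (1 − 0.784000)(1 − 0.665280) = 0.927700
Parallel (E and F): 1 − (1 − 0.774000)(1 − 0.863000) = 0.969038
Series (A, [0.927700], and [0.969038]): 0.895000 × 0.927700 × 0.969038 = 0.8046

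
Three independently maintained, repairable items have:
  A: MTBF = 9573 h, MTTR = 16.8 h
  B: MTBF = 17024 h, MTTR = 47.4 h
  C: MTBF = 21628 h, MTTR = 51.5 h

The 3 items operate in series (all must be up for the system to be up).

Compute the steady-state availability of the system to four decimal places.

A(A) = MTBF/(MTBF+MTTR) = 9573/(9573+16.8) = 0.998248
A(B) = MTBF/(MTBF+MTTR) = 17024/(17024+47.4) = 0.997223
A(C) = MTBF/(MTBF+MTTR) = 21628/(21628+51.5) = 0.997624
Series availability: 0.998248 × 0.997223 × 0.997624 = 0.9931

0.9931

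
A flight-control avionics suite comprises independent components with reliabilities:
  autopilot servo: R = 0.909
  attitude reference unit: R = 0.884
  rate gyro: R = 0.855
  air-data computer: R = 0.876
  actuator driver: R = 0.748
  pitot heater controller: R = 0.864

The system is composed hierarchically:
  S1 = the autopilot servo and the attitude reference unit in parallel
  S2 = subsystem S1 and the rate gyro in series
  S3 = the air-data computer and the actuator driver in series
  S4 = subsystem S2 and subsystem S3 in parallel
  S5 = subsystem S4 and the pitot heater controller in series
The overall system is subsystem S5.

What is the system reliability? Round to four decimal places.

Parallel (autopilot servo and attitude reference unit): 1 − (1 − 0.909000)(1 − 0.884000) = 0.989444
Series ([0.989444] and rate gyro): 0.989444 × 0.855000 = 0.845975
Series (air-data computer and actuator driver): 0.876000 × 0.748000 = 0.655248
Parallel ([0.845975] and [0.655248]): 1 − (1 − 0.845975)(1 − 0.655248) = 0.946900
Series ([0.946900] and pitot heater controller): 0.946900 × 0.864000 = 0.8181

0.8181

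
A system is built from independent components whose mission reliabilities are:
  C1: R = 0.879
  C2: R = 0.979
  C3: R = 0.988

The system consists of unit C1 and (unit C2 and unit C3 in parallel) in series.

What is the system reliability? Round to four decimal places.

0.8788

Parallel (C2 and C3): 1 − (1 − 0.979000)(1 − 0.988000) = 0.999748
Series (C1 and [0.999748]): 0.879000 × 0.999748 = 0.8788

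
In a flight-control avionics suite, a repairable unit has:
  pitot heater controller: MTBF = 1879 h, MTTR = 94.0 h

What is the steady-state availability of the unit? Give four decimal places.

0.9524

A(pitot heater controller) = MTBF/(MTBF+MTTR) = 1879/(1879+94.0) = 0.9524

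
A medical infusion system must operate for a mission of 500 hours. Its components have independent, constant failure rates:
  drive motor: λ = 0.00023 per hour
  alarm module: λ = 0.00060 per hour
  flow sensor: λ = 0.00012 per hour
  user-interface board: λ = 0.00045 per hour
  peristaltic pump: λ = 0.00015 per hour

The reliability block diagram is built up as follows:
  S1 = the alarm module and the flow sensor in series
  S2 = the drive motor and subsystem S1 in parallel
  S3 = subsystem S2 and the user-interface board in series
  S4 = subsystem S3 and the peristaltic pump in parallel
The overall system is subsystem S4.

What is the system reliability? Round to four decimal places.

0.9835

R(drive motor) = exp(−0.00023 × 500) = 0.891366
R(alarm module) = exp(−0.00060 × 500) = 0.740818
R(flow sensor) = exp(−0.00012 × 500) = 0.941765
R(user-interface board) = exp(−0.00045 × 500) = 0.798516
R(peristaltic pump) = exp(−0.00015 × 500) = 0.927743
Series (alarm module and flow sensor): 0.740818 × 0.941765 = 0.697676
Parallel (drive motor and [0.697676]): 1 − (1 − 0.891366)(1 − 0.697676) = 0.967157
Series ([0.967157] and user-interface board): 0.967157 × 0.798516 = 0.772290
Parallel ([0.772290] and peristaltic pump): 1 − (1 − 0.772290)(1 − 0.927743) = 0.9835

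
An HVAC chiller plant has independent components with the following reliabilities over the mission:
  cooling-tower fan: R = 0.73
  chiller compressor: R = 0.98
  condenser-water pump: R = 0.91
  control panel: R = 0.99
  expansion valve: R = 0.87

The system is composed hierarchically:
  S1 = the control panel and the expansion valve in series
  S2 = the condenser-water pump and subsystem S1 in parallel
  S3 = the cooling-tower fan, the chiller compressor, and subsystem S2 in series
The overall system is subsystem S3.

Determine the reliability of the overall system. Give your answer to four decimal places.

Series (control panel and expansion valve): 0.990000 × 0.870000 = 0.861300
Parallel (condenser-water pump and [0.861300]): 1 − (1 − 0.910000)(1 − 0.861300) = 0.987517
Series (cooling-tower fan, chiller compressor, and [0.987517]): 0.730000 × 0.980000 × 0.987517 = 0.7065

0.7065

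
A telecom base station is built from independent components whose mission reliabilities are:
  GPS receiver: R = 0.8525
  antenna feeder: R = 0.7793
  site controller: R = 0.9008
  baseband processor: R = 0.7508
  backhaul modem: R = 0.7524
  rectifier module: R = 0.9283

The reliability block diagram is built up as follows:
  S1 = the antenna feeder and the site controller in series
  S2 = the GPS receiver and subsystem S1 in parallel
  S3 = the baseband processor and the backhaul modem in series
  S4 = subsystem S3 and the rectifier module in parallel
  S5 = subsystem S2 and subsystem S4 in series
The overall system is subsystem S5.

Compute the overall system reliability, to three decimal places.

Series (antenna feeder and site controller): 0.77930 × 0.90080 = 0.70199
Parallel (GPS receiver and [0.70199]): 1 − (1 − 0.85250)(1 − 0.70199) = 0.95604
Series (baseband processor and backhaul modem): 0.75080 × 0.75240 = 0.56490
Parallel ([0.56490] and rectifier module): 1 − (1 − 0.56490)(1 − 0.92830) = 0.96880
Series ([0.95604] and [0.96880]): 0.95604 × 0.96880 = 0.926

0.926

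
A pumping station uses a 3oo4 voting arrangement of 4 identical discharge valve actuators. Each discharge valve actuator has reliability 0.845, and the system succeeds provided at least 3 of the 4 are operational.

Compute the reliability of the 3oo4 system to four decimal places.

0.8839

R = Σ_{i=3}^{4} C(4,i) p^i (1−p)^{4−i} with p = 0.845
C(4,3)·0.845^3·0.155^1 = 0.374078
C(4,4)·0.845^4·0.155^0 = 0.509832
Sum = 0.8839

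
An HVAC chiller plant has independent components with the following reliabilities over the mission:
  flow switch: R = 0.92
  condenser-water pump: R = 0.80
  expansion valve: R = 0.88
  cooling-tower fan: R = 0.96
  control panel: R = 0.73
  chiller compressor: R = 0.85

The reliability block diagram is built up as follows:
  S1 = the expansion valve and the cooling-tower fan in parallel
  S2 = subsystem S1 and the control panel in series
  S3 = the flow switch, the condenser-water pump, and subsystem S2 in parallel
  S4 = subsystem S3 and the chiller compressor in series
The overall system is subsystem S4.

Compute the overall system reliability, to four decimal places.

Parallel (expansion valve and cooling-tower fan): 1 − (1 − 0.880000)(1 − 0.960000) = 0.995200
Series ([0.995200] and control panel): 0.995200 × 0.730000 = 0.726496
Parallel (flow switch, condenser-water pump, and [0.726496]): 1 − (1 − 0.920000)(1 − 0.800000)(1 − 0.726496) = 0.995624
Series ([0.995624] and chiller compressor): 0.995624 × 0.850000 = 0.8463

0.8463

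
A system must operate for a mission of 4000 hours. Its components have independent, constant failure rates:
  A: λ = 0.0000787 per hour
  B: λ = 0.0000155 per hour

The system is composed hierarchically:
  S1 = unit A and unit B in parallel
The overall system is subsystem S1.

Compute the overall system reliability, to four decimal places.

0.9838

R(A) = exp(−0.0000787 × 4000) = 0.729935
R(B) = exp(−0.0000155 × 4000) = 0.939883
Parallel (A and B): 1 − (1 − 0.729935)(1 − 0.939883) = 0.9838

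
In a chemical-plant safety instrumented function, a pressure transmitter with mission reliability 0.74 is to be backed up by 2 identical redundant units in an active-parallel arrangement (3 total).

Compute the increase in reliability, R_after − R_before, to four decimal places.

0.2424

R_before = 0.74
R_after = 1 − (1 − 0.74)^3 = 0.9824
ΔR = 0.9824 − 0.74 = 0.2424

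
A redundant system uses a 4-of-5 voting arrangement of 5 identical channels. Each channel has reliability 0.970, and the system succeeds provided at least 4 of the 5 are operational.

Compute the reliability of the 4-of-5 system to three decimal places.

0.992

R = Σ_{i=4}^{5} C(5,i) p^i (1−p)^{5−i} with p = 0.970
C(5,4)·0.970^4·0.030^1 = 0.13279
C(5,5)·0.970^5·0.030^0 = 0.85873
Sum = 0.992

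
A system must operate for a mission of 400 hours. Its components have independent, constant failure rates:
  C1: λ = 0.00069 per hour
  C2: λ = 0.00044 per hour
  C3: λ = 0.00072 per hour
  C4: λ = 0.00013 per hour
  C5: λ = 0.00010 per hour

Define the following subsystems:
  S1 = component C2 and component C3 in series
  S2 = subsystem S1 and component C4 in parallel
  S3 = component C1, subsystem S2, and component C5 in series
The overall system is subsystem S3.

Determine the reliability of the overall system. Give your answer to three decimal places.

R(C1) = exp(−0.00069 × 400) = 0.75881
R(C2) = exp(−0.00044 × 400) = 0.83862
R(C3) = exp(−0.00072 × 400) = 0.74976
R(C4) = exp(−0.00013 × 400) = 0.94933
R(C5) = exp(−0.00010 × 400) = 0.96079
Series (C2 and C3): 0.83862 × 0.74976 = 0.62876
Parallel ([0.62876] and C4): 1 − (1 − 0.62876)(1 − 0.94933) = 0.98119
Series (C1, [0.98119], and C5): 0.75881 × 0.98119 × 0.96079 = 0.715

0.715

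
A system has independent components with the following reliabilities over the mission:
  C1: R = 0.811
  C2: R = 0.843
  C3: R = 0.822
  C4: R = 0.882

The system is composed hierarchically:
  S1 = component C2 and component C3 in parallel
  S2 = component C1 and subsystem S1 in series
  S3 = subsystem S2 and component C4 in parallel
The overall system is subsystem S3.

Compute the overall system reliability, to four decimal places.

Parallel (C2 and C3): 1 − (1 − 0.843000)(1 − 0.822000) = 0.972054
Series (C1 and [0.972054]): 0.811000 × 0.972054 = 0.788336
Parallel ([0.788336] and C4): 1 − (1 − 0.788336)(1 − 0.882000) = 0.9750

0.9750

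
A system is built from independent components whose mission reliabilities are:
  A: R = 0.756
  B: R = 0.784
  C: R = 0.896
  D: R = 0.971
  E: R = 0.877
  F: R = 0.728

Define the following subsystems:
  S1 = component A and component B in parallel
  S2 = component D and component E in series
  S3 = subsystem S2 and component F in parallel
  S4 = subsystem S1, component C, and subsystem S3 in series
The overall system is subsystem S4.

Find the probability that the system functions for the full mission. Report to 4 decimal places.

Parallel (A and B): 1 − (1 − 0.756000)(1 − 0.784000) = 0.947296
Series (D and E): 0.971000 × 0.877000 = 0.851567
Parallel ([0.851567] and F): 1 − (1 − 0.851567)(1 − 0.728000) = 0.959626
Series ([0.947296], C, and [0.959626]): 0.947296 × 0.896000 × 0.959626 = 0.8145

0.8145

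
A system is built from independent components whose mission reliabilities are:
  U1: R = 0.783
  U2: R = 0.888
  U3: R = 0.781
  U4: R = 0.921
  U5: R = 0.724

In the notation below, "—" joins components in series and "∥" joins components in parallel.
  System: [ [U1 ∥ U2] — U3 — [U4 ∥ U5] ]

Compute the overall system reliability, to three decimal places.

Parallel (U1 and U2): 1 − (1 − 0.78300)(1 − 0.88800) = 0.97570
Parallel (U4 and U5): 1 − (1 − 0.92100)(1 − 0.72400) = 0.97820
Series ([0.97570], U3, and [0.97820]): 0.97570 × 0.78100 × 0.97820 = 0.745

0.745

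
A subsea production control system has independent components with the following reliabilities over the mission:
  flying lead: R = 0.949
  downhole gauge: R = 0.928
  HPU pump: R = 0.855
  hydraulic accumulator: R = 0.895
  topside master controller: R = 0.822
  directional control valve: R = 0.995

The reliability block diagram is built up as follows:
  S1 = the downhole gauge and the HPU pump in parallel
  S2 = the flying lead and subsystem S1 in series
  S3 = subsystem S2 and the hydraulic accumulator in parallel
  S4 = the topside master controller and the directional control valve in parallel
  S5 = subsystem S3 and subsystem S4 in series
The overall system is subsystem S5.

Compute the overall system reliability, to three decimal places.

0.993

Parallel (downhole gauge and HPU pump): 1 − (1 − 0.92800)(1 − 0.85500) = 0.98956
Series (flying lead and [0.98956]): 0.94900 × 0.98956 = 0.93909
Parallel ([0.93909] and hydraulic accumulator): 1 − (1 − 0.93909)(1 − 0.89500) = 0.99360
Parallel (topside master controller and directional control valve): 1 − (1 − 0.82200)(1 − 0.99500) = 0.99911
Series ([0.99360] and [0.99911]): 0.99360 × 0.99911 = 0.993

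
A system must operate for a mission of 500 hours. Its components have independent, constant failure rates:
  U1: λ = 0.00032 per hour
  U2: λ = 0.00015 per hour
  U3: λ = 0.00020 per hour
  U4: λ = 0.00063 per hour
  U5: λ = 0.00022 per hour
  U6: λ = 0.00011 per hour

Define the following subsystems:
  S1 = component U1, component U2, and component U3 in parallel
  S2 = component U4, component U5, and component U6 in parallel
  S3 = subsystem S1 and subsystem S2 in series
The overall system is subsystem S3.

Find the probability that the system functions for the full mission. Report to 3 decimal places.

0.997

R(U1) = exp(−0.00032 × 500) = 0.85214
R(U2) = exp(−0.00015 × 500) = 0.92774
R(U3) = exp(−0.00020 × 500) = 0.90484
R(U4) = exp(−0.00063 × 500) = 0.72979
R(U5) = exp(−0.00022 × 500) = 0.89583
R(U6) = exp(−0.00011 × 500) = 0.94649
Parallel (U1, U2, and U3): 1 − (1 − 0.85214)(1 − 0.92774)(1 − 0.90484) = 0.99898
Parallel (U4, U5, and U6): 1 − (1 − 0.72979)(1 − 0.89583)(1 − 0.94649) = 0.99849
Series ([0.99898] and [0.99849]): 0.99898 × 0.99849 = 0.997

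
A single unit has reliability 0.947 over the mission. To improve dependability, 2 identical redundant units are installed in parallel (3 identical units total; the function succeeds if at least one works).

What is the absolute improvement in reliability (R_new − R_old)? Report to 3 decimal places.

R_before = 0.947
R_after = 1 − (1 − 0.947)^3 = 1.000
ΔR = 1.000 − 0.947 = 0.053

0.053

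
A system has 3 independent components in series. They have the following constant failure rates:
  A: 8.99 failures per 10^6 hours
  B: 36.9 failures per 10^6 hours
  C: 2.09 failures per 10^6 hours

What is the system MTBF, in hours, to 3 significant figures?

20800

Series of exponential components: λ_sys = Σ λ_i
λ_sys = 0.00000899 + 0.0000369 + 0.00000209 = 4.7980e-05 /h
MTBF = 1 / λ_sys = 20800 h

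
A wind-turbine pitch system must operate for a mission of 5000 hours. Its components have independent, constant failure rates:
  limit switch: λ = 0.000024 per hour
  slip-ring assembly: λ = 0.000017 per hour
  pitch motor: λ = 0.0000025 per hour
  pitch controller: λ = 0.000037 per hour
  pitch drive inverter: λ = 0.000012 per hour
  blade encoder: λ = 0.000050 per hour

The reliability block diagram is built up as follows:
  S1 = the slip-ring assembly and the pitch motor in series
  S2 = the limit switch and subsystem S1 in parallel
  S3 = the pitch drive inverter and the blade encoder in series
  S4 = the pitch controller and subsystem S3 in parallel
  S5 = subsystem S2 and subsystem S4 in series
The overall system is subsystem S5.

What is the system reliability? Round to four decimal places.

0.9449

R(limit switch) = exp(−0.000024 × 5000) = 0.886920
R(slip-ring assembly) = exp(−0.000017 × 5000) = 0.918512
R(pitch motor) = exp(−0.0000025 × 5000) = 0.987578
R(pitch controller) = exp(−0.000037 × 5000) = 0.831104
R(pitch drive inverter) = exp(−0.000012 × 5000) = 0.941765
R(blade encoder) = exp(−0.000050 × 5000) = 0.778801
Series (slip-ring assembly and pitch motor): 0.918512 × 0.987578 = 0.907102
Parallel (limit switch and [0.907102]): 1 − (1 − 0.886920)(1 − 0.907102) = 0.989495
Series (pitch drive inverter and blade encoder): 0.941765 × 0.778801 = 0.733448
Parallel (pitch controller and [0.733448]): 1 − (1 − 0.831104)(1 − 0.733448) = 0.954980
Series ([0.989495] and [0.954980]): 0.989495 × 0.954980 = 0.9449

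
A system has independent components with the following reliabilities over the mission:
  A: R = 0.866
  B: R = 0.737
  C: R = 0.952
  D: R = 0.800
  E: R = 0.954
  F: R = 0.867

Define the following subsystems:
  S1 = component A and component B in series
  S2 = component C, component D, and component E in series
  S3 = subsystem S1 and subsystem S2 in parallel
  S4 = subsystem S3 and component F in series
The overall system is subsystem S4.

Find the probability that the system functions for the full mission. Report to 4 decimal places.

Series (A and B): 0.866000 × 0.737000 = 0.638242
Series (C, D, and E): 0.952000 × 0.800000 × 0.954000 = 0.726566
Parallel ([0.638242] and [0.726566]): 1 − (1 − 0.638242)(1 − 0.726566) = 0.901083
Series ([0.901083] and F): 0.901083 × 0.867000 = 0.7812

0.7812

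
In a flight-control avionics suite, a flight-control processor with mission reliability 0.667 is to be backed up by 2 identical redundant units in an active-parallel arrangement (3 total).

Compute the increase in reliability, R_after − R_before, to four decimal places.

0.2961

R_before = 0.667
R_after = 1 − (1 − 0.667)^3 = 0.9631
ΔR = 0.9631 − 0.667 = 0.2961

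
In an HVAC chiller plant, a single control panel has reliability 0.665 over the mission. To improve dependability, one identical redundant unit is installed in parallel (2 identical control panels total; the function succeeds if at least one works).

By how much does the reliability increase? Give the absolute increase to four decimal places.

R_before = 0.665
R_after = 1 − (1 − 0.665)^2 = 0.8878
ΔR = 0.8878 − 0.665 = 0.2228

0.2228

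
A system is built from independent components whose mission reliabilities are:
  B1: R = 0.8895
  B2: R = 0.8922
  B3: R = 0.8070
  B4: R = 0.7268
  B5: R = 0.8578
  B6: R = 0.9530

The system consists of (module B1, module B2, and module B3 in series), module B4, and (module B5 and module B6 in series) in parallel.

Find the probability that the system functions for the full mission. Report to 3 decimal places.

0.982

Series (B1, B2, and B3): 0.88950 × 0.89220 × 0.80700 = 0.64044
Series (B5 and B6): 0.85780 × 0.95300 = 0.81748
Parallel ([0.64044], B4, and [0.81748]): 1 − (1 − 0.64044)(1 − 0.72680)(1 − 0.81748) = 0.982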